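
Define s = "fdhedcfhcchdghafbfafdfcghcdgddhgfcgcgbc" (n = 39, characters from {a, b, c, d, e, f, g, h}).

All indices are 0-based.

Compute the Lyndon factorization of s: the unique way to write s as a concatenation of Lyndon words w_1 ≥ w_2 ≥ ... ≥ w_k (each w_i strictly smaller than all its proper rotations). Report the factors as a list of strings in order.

emit factor 1: 'f' (i=0, period=1)
emit factor 2: 'dhe' (i=1, period=3)
emit factor 3: 'd' (i=4, period=1)
emit factor 4: 'cfh' (i=5, period=3)
emit factor 5: 'cchdgh' (i=8, period=6)
emit factor 6: 'afbfafdfcghcdgddhgfcgcgbc' (i=14, period=25)

["f", "dhe", "d", "cfh", "cchdgh", "afbfafdfcghcdgddhgfcgcgbc"]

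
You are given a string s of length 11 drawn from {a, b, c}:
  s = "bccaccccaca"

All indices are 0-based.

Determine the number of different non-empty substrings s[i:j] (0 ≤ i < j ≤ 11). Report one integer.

48

rank→(start, suffix):
  0 → (10, 'a')
  1 → (8, 'aca')
  2 → (3, 'accccaca')
  3 → (0, 'bccaccccaca')
  4 → (9, 'ca')
  5 → (7, 'caca')
  6 → (2, 'caccccaca')
  7 → (6, 'ccaca')
  8 → (1, 'ccaccccaca')
  9 → (5, 'cccaca')
  10 → (4, 'ccccaca')

SA = [10, 8, 3, 0, 9, 7, 2, 6, 1, 5, 4]
[i] adj suffixes → lcp
  [1] 10/8 → 1 ('a')
  [2] 8/3 → 2 ('ac')
  [3] 3/0 → 0 ('')
  [4] 0/9 → 0 ('')
  [5] 9/7 → 2 ('ca')
  [6] 7/2 → 3 ('cac')
  [7] 2/6 → 1 ('c')
  [8] 6/1 → 4 ('ccac')
  [9] 1/5 → 2 ('cc')
  [10] 5/4 → 3 ('ccc')

n(n+1)/2 = 11·12/2 = 66
Σ LCP = 0 + 1 + 2 + 0 + 0 + 2 + 3 + 1 + 4 + 2 + 3 = 18
distinct = 66 − 18 = 48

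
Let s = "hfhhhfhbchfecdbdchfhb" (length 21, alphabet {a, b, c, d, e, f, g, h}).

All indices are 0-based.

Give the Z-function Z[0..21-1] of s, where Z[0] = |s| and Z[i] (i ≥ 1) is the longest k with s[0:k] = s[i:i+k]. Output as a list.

Z[0]=21
i=1: fresh scan; Z[1]=0
i=2: fresh scan; Z[2]=1 extend→box=[2,3)
i=3: fresh scan; Z[3]=1 extend→box=[3,4)
i=4: fresh scan; Z[4]=3 extend→box=[4,7)
i=5: min(r-i=2, Z[1]=0)=0; Z[5]=0
i=6: min(r-i=1, Z[2]=1)=1; Z[6]=1
i=7: fresh scan; Z[7]=0
i=8: fresh scan; Z[8]=0
i=9: fresh scan; Z[9]=2 extend→box=[9,11)
i=10: min(r-i=1, Z[1]=0)=0; Z[10]=0
i=11: fresh scan; Z[11]=0
i=12: fresh scan; Z[12]=0
i=13: fresh scan; Z[13]=0
i=14: fresh scan; Z[14]=0
i=15: fresh scan; Z[15]=0
i=16: fresh scan; Z[16]=0
i=17: fresh scan; Z[17]=3 extend→box=[17,20)
i=18: min(r-i=2, Z[1]=0)=0; Z[18]=0
i=19: min(r-i=1, Z[2]=1)=1; Z[19]=1
i=20: fresh scan; Z[20]=0

[21, 0, 1, 1, 3, 0, 1, 0, 0, 2, 0, 0, 0, 0, 0, 0, 0, 3, 0, 1, 0]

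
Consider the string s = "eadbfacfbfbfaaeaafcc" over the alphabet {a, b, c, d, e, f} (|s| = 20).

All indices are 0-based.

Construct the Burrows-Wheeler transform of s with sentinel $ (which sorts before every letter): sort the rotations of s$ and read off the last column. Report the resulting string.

cfefeaafdfcfaaa$bbbca

rank  rotation               last
    0  $eadbfacfbfbfaaeaafcc  c
    1  aaeaafcc$eadbfacfbfbf  f
    2  aafcc$eadbfacfbfbfaae  e
    3  acfbfbfaaeaafcc$eadbf  f
    4  adbfacfbfbfaaeaafcc$e  e
    5  aeaafcc$eadbfacfbfbfa  a
    6  afcc$eadbfacfbfbfaaea  a
    7  bfaaeaafcc$eadbfacfbf  f
    8  bfacfbfbfaaeaafcc$ead  d
    9  bfbfaaeaafcc$eadbfacf  f
   10  c$eadbfacfbfbfaaeaafc  c
   11  cc$eadbfacfbfbfaaeaaf  f
   12  cfbfbfaaeaafcc$eadbfa  a
   13  dbfacfbfbfaaeaafcc$ea  a
   14  eaafcc$eadbfacfbfbfaa  a
   15  eadbfacfbfbfaaeaafcc$  $
   16  faaeaafcc$eadbfacfbfb  b
   17  facfbfbfaaeaafcc$eadb  b
   18  fbfaaeaafcc$eadbfacfb  b
   19  fbfbfaaeaafcc$eadbfac  c
   20  fcc$eadbfacfbfbfaaeaa  a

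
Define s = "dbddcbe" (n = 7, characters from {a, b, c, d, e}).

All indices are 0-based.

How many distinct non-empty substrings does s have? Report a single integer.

rank→(start, suffix):
  0 → (1, 'bddcbe')
  1 → (5, 'be')
  2 → (4, 'cbe')
  3 → (0, 'dbddcbe')
  4 → (3, 'dcbe')
  5 → (2, 'ddcbe')
  6 → (6, 'e')

SA = [1, 5, 4, 0, 3, 2, 6]
rank  pair      lcp
   1  s[1:],s[5:]  1  'b'
   2  s[5:],s[4:]  0  ''
   3  s[4:],s[0:]  0  ''
   4  s[0:],s[3:]  1  'd'
   5  s[3:],s[2:]  1  'd'
   6  s[2:],s[6:]  0  ''

n(n+1)/2 = 7·8/2 = 28
Σ LCP = 0 + 1 + 0 + 0 + 1 + 1 + 0 = 3
distinct = 28 − 3 = 25

25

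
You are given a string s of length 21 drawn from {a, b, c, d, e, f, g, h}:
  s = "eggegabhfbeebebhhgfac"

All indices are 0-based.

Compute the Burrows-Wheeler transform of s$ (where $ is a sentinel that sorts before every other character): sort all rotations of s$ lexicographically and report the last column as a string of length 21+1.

rank  rotation                last
    0  $eggegabhfbeebebhhgfac  c
    1  abhfbeebebhhgfac$eggeg  g
    2  ac$eggegabhfbeebebhhgf  f
    3  bebhhgfac$eggegabhfbee  e
    4  beebebhhgfac$eggegabhf  f
    5  bhfbeebebhhgfac$eggega  a
    6  bhhgfac$eggegabhfbeebe  e
    7  c$eggegabhfbeebebhhgfa  a
    8  ebebhhgfac$eggegabhfbe  e
    9  ebhhgfac$eggegabhfbeeb  b
   10  eebebhhgfac$eggegabhfb  b
   11  egabhfbeebebhhgfac$egg  g
   12  eggegabhfbeebebhhgfac$  $
   13  fac$eggegabhfbeebebhhg  g
   14  fbeebebhhgfac$eggegabh  h
   15  gabhfbeebebhhgfac$egge  e
   16  gegabhfbeebebhhgfac$eg  g
   17  gfac$eggegabhfbeebebhh  h
   18  ggegabhfbeebebhhgfac$e  e
   19  hfbeebebhhgfac$eggegab  b
   20  hgfac$eggegabhfbeebebh  h
   21  hhgfac$eggegabhfbeebeb  b

cgfefaeaebbg$gheghebhb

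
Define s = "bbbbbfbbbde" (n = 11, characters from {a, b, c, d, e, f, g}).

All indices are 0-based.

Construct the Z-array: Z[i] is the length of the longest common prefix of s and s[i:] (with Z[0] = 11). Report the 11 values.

[11, 4, 3, 2, 1, 0, 3, 2, 1, 0, 0]

Z[0]=11
i=1: fresh scan; Z[1]=4 grow→box=[1,5)
i=2: min(r-i=3, Z[1]=4)=3; Z[2]=3
i=3: min(r-i=2, Z[2]=3)=2; Z[3]=2
i=4: min(r-i=1, Z[3]=2)=1; Z[4]=1
i=5: fresh scan; Z[5]=0
i=6: fresh scan; Z[6]=3 grow→box=[6,9)
i=7: min(r-i=2, Z[1]=4)=2; Z[7]=2
i=8: min(r-i=1, Z[2]=3)=1; Z[8]=1
i=9: fresh scan; Z[9]=0
i=10: fresh scan; Z[10]=0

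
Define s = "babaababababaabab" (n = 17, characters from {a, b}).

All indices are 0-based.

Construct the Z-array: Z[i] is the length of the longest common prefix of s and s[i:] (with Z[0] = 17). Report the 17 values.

Z[0]=17
i=1: fresh scan; Z[1]=0
i=2: fresh scan; Z[2]=2 grow→box=[2,4)
i=3: min(r-i=1, Z[1]=0)=0; Z[3]=0
i=4: fresh scan; Z[4]=0
i=5: fresh scan; Z[5]=4 grow→box=[5,9)
i=6: min(r-i=3, Z[1]=0)=0; Z[6]=0
i=7: min(r-i=2, Z[2]=2)=2; Z[7]=4 grow→box=[7,11)
i=8: min(r-i=3, Z[1]=0)=0; Z[8]=0
i=9: min(r-i=2, Z[2]=2)=2; Z[9]=8 grow→box=[9,17)
i=10: min(r-i=7, Z[1]=0)=0; Z[10]=0
i=11: min(r-i=6, Z[2]=2)=2; Z[11]=2
i=12: min(r-i=5, Z[3]=0)=0; Z[12]=0
i=13: min(r-i=4, Z[4]=0)=0; Z[13]=0
i=14: min(r-i=3, Z[5]=4)=3; Z[14]=3
i=15: min(r-i=2, Z[6]=0)=0; Z[15]=0
i=16: min(r-i=1, Z[7]=4)=1; Z[16]=1

[17, 0, 2, 0, 0, 4, 0, 4, 0, 8, 0, 2, 0, 0, 3, 0, 1]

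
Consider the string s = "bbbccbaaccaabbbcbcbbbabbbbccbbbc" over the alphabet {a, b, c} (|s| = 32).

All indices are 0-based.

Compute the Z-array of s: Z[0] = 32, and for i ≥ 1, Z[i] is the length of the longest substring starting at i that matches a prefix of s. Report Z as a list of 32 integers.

[32, 2, 1, 0, 0, 1, 0, 0, 0, 0, 0, 0, 4, 2, 1, 0, 1, 0, 3, 2, 1, 0, 3, 6, 2, 1, 0, 0, 4, 2, 1, 0]

Z[0]=32
i=1: outside box; Z[1]=2 grow→box=[1,3)
i=2: min(r-i=1, Z[1]=2)=1; Z[2]=1
i=3: outside box; Z[3]=0
i=4: outside box; Z[4]=0
i=5: outside box; Z[5]=1 grow→box=[5,6)
i=6: outside box; Z[6]=0
i=7: outside box; Z[7]=0
i=8: outside box; Z[8]=0
i=9: outside box; Z[9]=0
i=10: outside box; Z[10]=0
i=11: outside box; Z[11]=0
i=12: outside box; Z[12]=4 grow→box=[12,16)
i=13: min(r-i=3, Z[1]=2)=2; Z[13]=2
i=14: min(r-i=2, Z[2]=1)=1; Z[14]=1
i=15: min(r-i=1, Z[3]=0)=0; Z[15]=0
i=16: outside box; Z[16]=1 grow→box=[16,17)
i=17: outside box; Z[17]=0
i=18: outside box; Z[18]=3 grow→box=[18,21)
i=19: min(r-i=2, Z[1]=2)=2; Z[19]=2
i=20: min(r-i=1, Z[2]=1)=1; Z[20]=1
i=21: outside box; Z[21]=0
i=22: outside box; Z[22]=3 grow→box=[22,25)
i=23: min(r-i=2, Z[1]=2)=2; Z[23]=6 grow→box=[23,29)
i=24: min(r-i=5, Z[1]=2)=2; Z[24]=2
i=25: min(r-i=4, Z[2]=1)=1; Z[25]=1
i=26: min(r-i=3, Z[3]=0)=0; Z[26]=0
i=27: min(r-i=2, Z[4]=0)=0; Z[27]=0
i=28: min(r-i=1, Z[5]=1)=1; Z[28]=4 grow→box=[28,32)
i=29: min(r-i=3, Z[1]=2)=2; Z[29]=2
i=30: min(r-i=2, Z[2]=1)=1; Z[30]=1
i=31: min(r-i=1, Z[3]=0)=0; Z[31]=0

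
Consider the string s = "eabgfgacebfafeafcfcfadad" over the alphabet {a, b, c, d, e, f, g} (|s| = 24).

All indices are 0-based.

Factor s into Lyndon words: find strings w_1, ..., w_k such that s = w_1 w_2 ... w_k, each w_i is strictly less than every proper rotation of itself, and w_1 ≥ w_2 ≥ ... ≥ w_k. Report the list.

["e", "abgfgacebfafeafcfcfadad"]

emit factor 1: 'e' (i=0, period=1)
emit factor 2: 'abgfgacebfafeafcfcfadad' (i=1, period=23)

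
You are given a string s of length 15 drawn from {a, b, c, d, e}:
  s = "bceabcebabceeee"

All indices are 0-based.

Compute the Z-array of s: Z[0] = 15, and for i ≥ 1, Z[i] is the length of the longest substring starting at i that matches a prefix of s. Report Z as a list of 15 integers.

[15, 0, 0, 0, 3, 0, 0, 1, 0, 3, 0, 0, 0, 0, 0]

Z[0]=15
i=1: i≥r, start 0; Z[1]=0
i=2: i≥r, start 0; Z[2]=0
i=3: i≥r, start 0; Z[3]=0
i=4: i≥r, start 0; Z[4]=3 extend→box=[4,7)
i=5: min(r-i=2, Z[1]=0)=0; Z[5]=0
i=6: min(r-i=1, Z[2]=0)=0; Z[6]=0
i=7: i≥r, start 0; Z[7]=1 extend→box=[7,8)
i=8: i≥r, start 0; Z[8]=0
i=9: i≥r, start 0; Z[9]=3 extend→box=[9,12)
i=10: min(r-i=2, Z[1]=0)=0; Z[10]=0
i=11: min(r-i=1, Z[2]=0)=0; Z[11]=0
i=12: i≥r, start 0; Z[12]=0
i=13: i≥r, start 0; Z[13]=0
i=14: i≥r, start 0; Z[14]=0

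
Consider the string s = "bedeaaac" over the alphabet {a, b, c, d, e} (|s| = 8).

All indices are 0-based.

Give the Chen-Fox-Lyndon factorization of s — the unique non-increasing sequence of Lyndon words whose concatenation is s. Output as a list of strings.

emit factor 1: 'bede' (i=0, period=4)
emit factor 2: 'aaac' (i=4, period=4)

["bede", "aaac"]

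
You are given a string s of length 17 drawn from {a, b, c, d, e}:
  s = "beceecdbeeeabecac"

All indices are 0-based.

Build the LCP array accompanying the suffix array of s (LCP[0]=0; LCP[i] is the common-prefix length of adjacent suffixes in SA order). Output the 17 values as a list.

rank | idx | suffix
   0 |  11 | abecac
   1 |  15 | ac
   2 |  12 | becac
   3 |   0 | beceecdbeeeabecac
   4 |   7 | beeeabecac
   5 |  16 | c
   6 |  14 | cac
   7 |   5 | cdbeeeabecac
   8 |   2 | ceecdbeeeabecac
   9 |   6 | dbeeeabecac
  10 |  10 | eabecac
  11 |  13 | ecac
  12 |   4 | ecdbeeeabecac
  13 |   1 | eceecdbeeeabecac
  14 |   9 | eeabecac
  15 |   3 | eecdbeeeabecac
  16 |   8 | eeeabecac

SA = [11, 15, 12, 0, 7, 16, 14, 5, 2, 6, 10, 13, 4, 1, 9, 3, 8]
rank  pair      lcp
   1  s[11:],s[15:]  1  'a'
   2  s[15:],s[12:]  0  ''
   3  s[12:],s[0:]  3  'bec'
   4  s[0:],s[7:]  2  'be'
   5  s[7:],s[16:]  0  ''
   6  s[16:],s[14:]  1  'c'
   7  s[14:],s[5:]  1  'c'
   8  s[5:],s[2:]  1  'c'
   9  s[2:],s[6:]  0  ''
  10  s[6:],s[10:]  0  ''
  11  s[10:],s[13:]  1  'e'
  12  s[13:],s[4:]  2  'ec'
  13  s[4:],s[1:]  2  'ec'
  14  s[1:],s[9:]  1  'e'
  15  s[9:],s[3:]  2  'ee'
  16  s[3:],s[8:]  2  'ee'

[0, 1, 0, 3, 2, 0, 1, 1, 1, 0, 0, 1, 2, 2, 1, 2, 2]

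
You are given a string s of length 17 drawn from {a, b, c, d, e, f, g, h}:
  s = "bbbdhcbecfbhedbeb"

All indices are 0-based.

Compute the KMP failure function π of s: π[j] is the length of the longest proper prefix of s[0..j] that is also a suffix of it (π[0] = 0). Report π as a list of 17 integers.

[0, 1, 2, 0, 0, 0, 1, 0, 0, 0, 1, 0, 0, 0, 1, 0, 1]

π[0] = 0
j=1 s[j]='b': π[1]=1 (border 'b')
j=2 s[j]='b': π[2]=2 (border 'bb')
j=3 s[j]='d': k: 2→1→0; π[3]=0 (border '')
j=4 s[j]='h': π[4]=0 (border '')
j=5 s[j]='c': π[5]=0 (border '')
j=6 s[j]='b': π[6]=1 (border 'b')
j=7 s[j]='e': k: 1→0; π[7]=0 (border '')
j=8 s[j]='c': π[8]=0 (border '')
j=9 s[j]='f': π[9]=0 (border '')
j=10 s[j]='b': π[10]=1 (border 'b')
j=11 s[j]='h': k: 1→0; π[11]=0 (border '')
j=12 s[j]='e': π[12]=0 (border '')
j=13 s[j]='d': π[13]=0 (border '')
j=14 s[j]='b': π[14]=1 (border 'b')
j=15 s[j]='e': k: 1→0; π[15]=0 (border '')
j=16 s[j]='b': π[16]=1 (border 'b')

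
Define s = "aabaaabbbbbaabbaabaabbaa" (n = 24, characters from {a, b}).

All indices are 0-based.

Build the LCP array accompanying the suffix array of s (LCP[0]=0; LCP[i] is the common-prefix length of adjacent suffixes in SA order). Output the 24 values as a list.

sorted suffixes:
  #0 SA[0]=23  'a'
  #1 SA[1]=22  'aa'
  #2 SA[2]=3  'aaabbbbbaabbaabaabbaa'
  #3 SA[3]=0  'aabaaabbbbbaabbaabaabbaa'
  #4 SA[4]=15  'aabaabbaa'
  #5 SA[5]=18  'aabbaa'
  #6 SA[6]=11  'aabbaabaabbaa'
  #7 SA[7]=4  'aabbbbbaabbaabaabbaa'
  #8 SA[8]=1  'abaaabbbbbaabbaabaabbaa'
  #9 SA[9]=16  'abaabbaa'
  #10 SA[10]=19  'abbaa'
  #11 SA[11]=12  'abbaabaabbaa'
  #12 SA[12]=5  'abbbbbaabbaabaabbaa'
  #13 SA[13]=21  'baa'
  #14 SA[14]=2  'baaabbbbbaabbaabaabbaa'
  #15 SA[15]=14  'baabaabbaa'
  #16 SA[16]=17  'baabbaa'
  #17 SA[17]=10  'baabbaabaabbaa'
  #18 SA[18]=20  'bbaa'
  #19 SA[19]=13  'bbaabaabbaa'
  #20 SA[20]=9  'bbaabbaabaabbaa'
  #21 SA[21]=8  'bbbaabbaabaabbaa'
  #22 SA[22]=7  'bbbbaabbaabaabbaa'
  #23 SA[23]=6  'bbbbbaabbaabaabbaa'

SA = [23, 22, 3, 0, 15, 18, 11, 4, 1, 16, 19, 12, 5, 21, 2, 14, 17, 10, 20, 13, 9, 8, 7, 6]
rank  pair      lcp
   1  s[23:],s[22:]  1  'a'
   2  s[22:],s[3:]  2  'aa'
   3  s[3:],s[0:]  2  'aa'
   4  s[0:],s[15:]  5  'aabaa'
   5  s[15:],s[18:]  3  'aab'
   6  s[18:],s[11:]  6  'aabbaa'
   7  s[11:],s[4:]  4  'aabb'
   8  s[4:],s[1:]  1  'a'
   9  s[1:],s[16:]  4  'abaa'
  10  s[16:],s[19:]  2  'ab'
  11  s[19:],s[12:]  5  'abbaa'
  12  s[12:],s[5:]  3  'abb'
  13  s[5:],s[21:]  0  ''
  14  s[21:],s[2:]  3  'baa'
  15  s[2:],s[14:]  3  'baa'
  16  s[14:],s[17:]  4  'baab'
  17  s[17:],s[10:]  7  'baabbaa'
  18  s[10:],s[20:]  1  'b'
  19  s[20:],s[13:]  4  'bbaa'
  20  s[13:],s[9:]  5  'bbaab'
  21  s[9:],s[8:]  2  'bb'
  22  s[8:],s[7:]  3  'bbb'
  23  s[7:],s[6:]  4  'bbbb'

[0, 1, 2, 2, 5, 3, 6, 4, 1, 4, 2, 5, 3, 0, 3, 3, 4, 7, 1, 4, 5, 2, 3, 4]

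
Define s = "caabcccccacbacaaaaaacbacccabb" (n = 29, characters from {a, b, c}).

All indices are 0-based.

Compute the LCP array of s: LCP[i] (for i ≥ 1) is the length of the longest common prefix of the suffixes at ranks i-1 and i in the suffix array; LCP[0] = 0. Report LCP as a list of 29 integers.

rank | idx | suffix
   0 |  14 | aaaaaacbacccabb
   1 |  15 | aaaaacbacccabb
   2 |  16 | aaaacbacccabb
   3 |  17 | aaacbacccabb
   4 |   1 | aabcccccacbacaaaaaacbacccabb
   5 |  18 | aacbacccabb
   6 |  26 | abb
   7 |   2 | abcccccacbacaaaaaacbacccabb
   8 |  12 | acaaaaaacbacccabb
   9 |   9 | acbacaaaaaacbacccabb
  10 |  19 | acbacccabb
  11 |  22 | acccabb
  12 |  28 | b
  13 |  11 | bacaaaaaacbacccabb
  14 |  21 | bacccabb
  15 |  27 | bb
  16 |   3 | bcccccacbacaaaaaacbacccabb
  17 |  13 | caaaaaacbacccabb
  18 |   0 | caabcccccacbacaaaaaacbacccabb
  19 |  25 | cabb
  20 |   8 | cacbacaaaaaacbacccabb
  21 |  10 | cbacaaaaaacbacccabb
  22 |  20 | cbacccabb
  23 |  24 | ccabb
  24 |   7 | ccacbacaaaaaacbacccabb
  25 |  23 | cccabb
  26 |   6 | cccacbacaaaaaacbacccabb
  27 |   5 | ccccacbacaaaaaacbacccabb
  28 |   4 | cccccacbacaaaaaacbacccabb

SA = [14, 15, 16, 17, 1, 18, 26, 2, 12, 9, 19, 22, 28, 11, 21, 27, 3, 13, 0, 25, 8, 10, 20, 24, 7, 23, 6, 5, 4]
[i] adj suffixes → lcp
  [1] 14/15 → 5 ('aaaaa')
  [2] 15/16 → 4 ('aaaa')
  [3] 16/17 → 3 ('aaa')
  [4] 17/1 → 2 ('aa')
  [5] 1/18 → 2 ('aa')
  [6] 18/26 → 1 ('a')
  [7] 26/2 → 2 ('ab')
  [8] 2/12 → 1 ('a')
  [9] 12/9 → 2 ('ac')
  [10] 9/19 → 5 ('acbac')
  [11] 19/22 → 2 ('ac')
  [12] 22/28 → 0 ('')
  [13] 28/11 → 1 ('b')
  [14] 11/21 → 3 ('bac')
  [15] 21/27 → 1 ('b')
  [16] 27/3 → 1 ('b')
  [17] 3/13 → 0 ('')
  [18] 13/0 → 3 ('caa')
  [19] 0/25 → 2 ('ca')
  [20] 25/8 → 2 ('ca')
  [21] 8/10 → 1 ('c')
  [22] 10/20 → 4 ('cbac')
  [23] 20/24 → 1 ('c')
  [24] 24/7 → 3 ('cca')
  [25] 7/23 → 2 ('cc')
  [26] 23/6 → 4 ('ccca')
  [27] 6/5 → 3 ('ccc')
  [28] 5/4 → 4 ('cccc')

[0, 5, 4, 3, 2, 2, 1, 2, 1, 2, 5, 2, 0, 1, 3, 1, 1, 0, 3, 2, 2, 1, 4, 1, 3, 2, 4, 3, 4]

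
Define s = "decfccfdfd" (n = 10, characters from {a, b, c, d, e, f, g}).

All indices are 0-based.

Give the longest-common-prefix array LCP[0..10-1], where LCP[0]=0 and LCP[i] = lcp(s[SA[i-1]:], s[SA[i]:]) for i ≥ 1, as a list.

rank→(start, suffix):
  0 → (4, 'ccfdfd')
  1 → (2, 'cfccfdfd')
  2 → (5, 'cfdfd')
  3 → (9, 'd')
  4 → (0, 'decfccfdfd')
  5 → (7, 'dfd')
  6 → (1, 'ecfccfdfd')
  7 → (3, 'fccfdfd')
  8 → (8, 'fd')
  9 → (6, 'fdfd')

SA = [4, 2, 5, 9, 0, 7, 1, 3, 8, 6]
i: (SA[i-1],SA[i]) lcp shared
  1: (4,2) 1 'c'
  2: (2,5) 2 'cf'
  3: (5,9) 0 ''
  4: (9,0) 1 'd'
  5: (0,7) 1 'd'
  6: (7,1) 0 ''
  7: (1,3) 0 ''
  8: (3,8) 1 'f'
  9: (8,6) 2 'fd'

[0, 1, 2, 0, 1, 1, 0, 0, 1, 2]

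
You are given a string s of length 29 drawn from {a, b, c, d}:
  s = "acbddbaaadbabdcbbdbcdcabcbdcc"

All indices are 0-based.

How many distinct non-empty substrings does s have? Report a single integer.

394

sorted suffixes:
  #0 SA[0]=6  'aaadbabdcbbdbcdcabcbdcc'
  #1 SA[1]=7  'aadbabdcbbdbcdcabcbdcc'
  #2 SA[2]=22  'abcbdcc'
  #3 SA[3]=11  'abdcbbdbcdcabcbdcc'
  #4 SA[4]=0  'acbddbaaadbabdcbbdbcdcabcbdcc'
  #5 SA[5]=8  'adbabdcbbdbcdcabcbdcc'
  #6 SA[6]=5  'baaadbabdcbbdbcdcabcbdcc'
  #7 SA[7]=10  'babdcbbdbcdcabcbdcc'
  #8 SA[8]=15  'bbdbcdcabcbdcc'
  #9 SA[9]=23  'bcbdcc'
  #10 SA[10]=18  'bcdcabcbdcc'
  #11 SA[11]=16  'bdbcdcabcbdcc'
  #12 SA[12]=12  'bdcbbdbcdcabcbdcc'
  #13 SA[13]=25  'bdcc'
  #14 SA[14]=2  'bddbaaadbabdcbbdbcdcabcbdcc'
  #15 SA[15]=28  'c'
  #16 SA[16]=21  'cabcbdcc'
  #17 SA[17]=14  'cbbdbcdcabcbdcc'
  #18 SA[18]=24  'cbdcc'
  #19 SA[19]=1  'cbddbaaadbabdcbbdbcdcabcbdcc'
  #20 SA[20]=27  'cc'
  #21 SA[21]=19  'cdcabcbdcc'
  #22 SA[22]=4  'dbaaadbabdcbbdbcdcabcbdcc'
  #23 SA[23]=9  'dbabdcbbdbcdcabcbdcc'
  #24 SA[24]=17  'dbcdcabcbdcc'
  #25 SA[25]=20  'dcabcbdcc'
  #26 SA[26]=13  'dcbbdbcdcabcbdcc'
  #27 SA[27]=26  'dcc'
  #28 SA[28]=3  'ddbaaadbabdcbbdbcdcabcbdcc'

SA = [6, 7, 22, 11, 0, 8, 5, 10, 15, 23, 18, 16, 12, 25, 2, 28, 21, 14, 24, 1, 27, 19, 4, 9, 17, 20, 13, 26, 3]
i: (SA[i-1],SA[i]) lcp shared
  1: (6,7) 2 'aa'
  2: (7,22) 1 'a'
  3: (22,11) 2 'ab'
  4: (11,0) 1 'a'
  5: (0,8) 1 'a'
  6: (8,5) 0 ''
  7: (5,10) 2 'ba'
  8: (10,15) 1 'b'
  9: (15,23) 1 'b'
  10: (23,18) 2 'bc'
  11: (18,16) 1 'b'
  12: (16,12) 2 'bd'
  13: (12,25) 3 'bdc'
  14: (25,2) 2 'bd'
  15: (2,28) 0 ''
  16: (28,21) 1 'c'
  17: (21,14) 1 'c'
  18: (14,24) 2 'cb'
  19: (24,1) 3 'cbd'
  20: (1,27) 1 'c'
  21: (27,19) 1 'c'
  22: (19,4) 0 ''
  23: (4,9) 3 'dba'
  24: (9,17) 2 'db'
  25: (17,20) 1 'd'
  26: (20,13) 2 'dc'
  27: (13,26) 2 'dc'
  28: (26,3) 1 'd'

n(n+1)/2 = 29·30/2 = 435
Σ LCP = 0 + 2 + 1 + 2 + 1 + 1 + 0 + 2 + 1 + 1 + 2 + 1 + 2 + 3 + 2 + 0 + 1 + 1 + 2 + 3 + 1 + 1 + 0 + 3 + 2 + 1 + 2 + 2 + 1 = 41
distinct = 435 − 41 = 394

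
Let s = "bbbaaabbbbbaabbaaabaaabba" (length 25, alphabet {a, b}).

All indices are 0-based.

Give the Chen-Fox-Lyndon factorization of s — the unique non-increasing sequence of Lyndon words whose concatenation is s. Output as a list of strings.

["b", "b", "b", "aaabbbbbaabb", "aaabaaabb", "a"]

emit factor 1: 'b' (i=0, period=1)
emit factor 2: 'b' (i=1, period=1)
emit factor 3: 'b' (i=2, period=1)
emit factor 4: 'aaabbbbbaabb' (i=3, period=12)
emit factor 5: 'aaabaaabb' (i=15, period=9)
emit factor 6: 'a' (i=24, period=1)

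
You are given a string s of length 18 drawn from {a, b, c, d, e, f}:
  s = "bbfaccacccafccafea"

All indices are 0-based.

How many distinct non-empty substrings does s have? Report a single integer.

rank→(start, suffix):
  0 → (17, 'a')
  1 → (3, 'accacccafccafea')
  2 → (6, 'acccafccafea')
  3 → (10, 'afccafea')
  4 → (14, 'afea')
  5 → (0, 'bbfaccacccafccafea')
  6 → (1, 'bfaccacccafccafea')
  7 → (5, 'cacccafccafea')
  8 → (9, 'cafccafea')
  9 → (13, 'cafea')
  10 → (4, 'ccacccafccafea')
  11 → (8, 'ccafccafea')
  12 → (12, 'ccafea')
  13 → (7, 'cccafccafea')
  14 → (16, 'ea')
  15 → (2, 'faccacccafccafea')
  16 → (11, 'fccafea')
  17 → (15, 'fea')

SA = [17, 3, 6, 10, 14, 0, 1, 5, 9, 13, 4, 8, 12, 7, 16, 2, 11, 15]
i: (SA[i-1],SA[i]) lcp shared
  1: (17,3) 1 'a'
  2: (3,6) 3 'acc'
  3: (6,10) 1 'a'
  4: (10,14) 2 'af'
  5: (14,0) 0 ''
  6: (0,1) 1 'b'
  7: (1,5) 0 ''
  8: (5,9) 2 'ca'
  9: (9,13) 3 'caf'
  10: (13,4) 1 'c'
  11: (4,8) 3 'cca'
  12: (8,12) 4 'ccaf'
  13: (12,7) 2 'cc'
  14: (7,16) 0 ''
  15: (16,2) 0 ''
  16: (2,11) 1 'f'
  17: (11,15) 1 'f'

n(n+1)/2 = 18·19/2 = 171
Σ LCP = 0 + 1 + 3 + 1 + 2 + 0 + 1 + 0 + 2 + 3 + 1 + 3 + 4 + 2 + 0 + 0 + 1 + 1 = 25
distinct = 171 − 25 = 146

146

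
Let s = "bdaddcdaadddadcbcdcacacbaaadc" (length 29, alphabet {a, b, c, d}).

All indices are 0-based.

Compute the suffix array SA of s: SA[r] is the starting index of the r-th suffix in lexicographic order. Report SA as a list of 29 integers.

[24, 25, 7, 19, 21, 26, 12, 2, 8, 23, 15, 0, 28, 18, 20, 22, 14, 5, 16, 6, 11, 1, 27, 17, 13, 4, 10, 3, 9]

rank→(start, suffix):
  0 → (24, 'aaadc')
  1 → (25, 'aadc')
  2 → (7, 'aadddadcbcdcacacbaaadc')
  3 → (19, 'acacbaaadc')
  4 → (21, 'acbaaadc')
  5 → (26, 'adc')
  6 → (12, 'adcbcdcacacbaaadc')
  7 → (2, 'addcdaadddadcbcdcacacbaaadc')
  8 → (8, 'adddadcbcdcacacbaaadc')
  9 → (23, 'baaadc')
  10 → (15, 'bcdcacacbaaadc')
  11 → (0, 'bdaddcdaadddadcbcdcacacbaaadc')
  12 → (28, 'c')
  13 → (18, 'cacacbaaadc')
  14 → (20, 'cacbaaadc')
  15 → (22, 'cbaaadc')
  16 → (14, 'cbcdcacacbaaadc')
  17 → (5, 'cdaadddadcbcdcacacbaaadc')
  18 → (16, 'cdcacacbaaadc')
  19 → (6, 'daadddadcbcdcacacbaaadc')
  20 → (11, 'dadcbcdcacacbaaadc')
  21 → (1, 'daddcdaadddadcbcdcacacbaaadc')
  22 → (27, 'dc')
  23 → (17, 'dcacacbaaadc')
  24 → (13, 'dcbcdcacacbaaadc')
  25 → (4, 'dcdaadddadcbcdcacacbaaadc')
  26 → (10, 'ddadcbcdcacacbaaadc')
  27 → (3, 'ddcdaadddadcbcdcacacbaaadc')
  28 → (9, 'dddadcbcdcacacbaaadc')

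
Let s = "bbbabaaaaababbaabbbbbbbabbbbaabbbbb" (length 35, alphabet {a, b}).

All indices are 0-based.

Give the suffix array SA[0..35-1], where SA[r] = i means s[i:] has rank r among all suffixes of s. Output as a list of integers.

sorted suffixes:
  #0 SA[0]=5  'aaaaababbaabbbbbbbabbbbaabbbbb'
  #1 SA[1]=6  'aaaababbaabbbbbbbabbbbaabbbbb'
  #2 SA[2]=7  'aaababbaabbbbbbbabbbbaabbbbb'
  #3 SA[3]=8  'aababbaabbbbbbbabbbbaabbbbb'
  #4 SA[4]=28  'aabbbbb'
  #5 SA[5]=14  'aabbbbbbbabbbbaabbbbb'
  #6 SA[6]=3  'abaaaaababbaabbbbbbbabbbbaabbbbb'
  #7 SA[7]=9  'ababbaabbbbbbbabbbbaabbbbb'
  #8 SA[8]=11  'abbaabbbbbbbabbbbaabbbbb'
  #9 SA[9]=23  'abbbbaabbbbb'
  #10 SA[10]=29  'abbbbb'
  #11 SA[11]=15  'abbbbbbbabbbbaabbbbb'
  #12 SA[12]=34  'b'
  #13 SA[13]=4  'baaaaababbaabbbbbbbabbbbaabbbbb'
  #14 SA[14]=27  'baabbbbb'
  #15 SA[15]=13  'baabbbbbbbabbbbaabbbbb'
  #16 SA[16]=2  'babaaaaababbaabbbbbbbabbbbaabbbbb'
  #17 SA[17]=10  'babbaabbbbbbbabbbbaabbbbb'
  #18 SA[18]=22  'babbbbaabbbbb'
  #19 SA[19]=33  'bb'
  #20 SA[20]=26  'bbaabbbbb'
  #21 SA[21]=12  'bbaabbbbbbbabbbbaabbbbb'
  #22 SA[22]=1  'bbabaaaaababbaabbbbbbbabbbbaabbbbb'
  #23 SA[23]=21  'bbabbbbaabbbbb'
  #24 SA[24]=32  'bbb'
  #25 SA[25]=25  'bbbaabbbbb'
  #26 SA[26]=0  'bbbabaaaaababbaabbbbbbbabbbbaabbbbb'
  #27 SA[27]=20  'bbbabbbbaabbbbb'
  #28 SA[28]=31  'bbbb'
  #29 SA[29]=24  'bbbbaabbbbb'
  #30 SA[30]=19  'bbbbabbbbaabbbbb'
  #31 SA[31]=30  'bbbbb'
  #32 SA[32]=18  'bbbbbabbbbaabbbbb'
  #33 SA[33]=17  'bbbbbbabbbbaabbbbb'
  #34 SA[34]=16  'bbbbbbbabbbbaabbbbb'

[5, 6, 7, 8, 28, 14, 3, 9, 11, 23, 29, 15, 34, 4, 27, 13, 2, 10, 22, 33, 26, 12, 1, 21, 32, 25, 0, 20, 31, 24, 19, 30, 18, 17, 16]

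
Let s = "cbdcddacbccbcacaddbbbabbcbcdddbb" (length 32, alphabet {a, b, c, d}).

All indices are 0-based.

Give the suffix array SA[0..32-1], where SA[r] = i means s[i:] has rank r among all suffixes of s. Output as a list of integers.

rank | idx | suffix
   0 |  21 | abbcbcdddbb
   1 |  13 | acaddbbbabbcbcdddbb
   2 |   6 | acbccbcacaddbbbabbcbcdddbb
   3 |  15 | addbbbabbcbcdddbb
   4 |  31 | b
   5 |  20 | babbcbcdddbb
   6 |  30 | bb
   7 |  19 | bbabbcbcdddbb
   8 |  18 | bbbabbcbcdddbb
   9 |  22 | bbcbcdddbb
  10 |  11 | bcacaddbbbabbcbcdddbb
  11 |  23 | bcbcdddbb
  12 |   8 | bccbcacaddbbbabbcbcdddbb
  13 |  25 | bcdddbb
  14 |   1 | bdcddacbccbcacaddbbbabbcbcdddbb
  15 |  12 | cacaddbbbabbcbcdddbb
  16 |  14 | caddbbbabbcbcdddbb
  17 |  10 | cbcacaddbbbabbcbcdddbb
  18 |   7 | cbccbcacaddbbbabbcbcdddbb
  19 |  24 | cbcdddbb
  20 |   0 | cbdcddacbccbcacaddbbbabbcbcdddbb
  21 |   9 | ccbcacaddbbbabbcbcdddbb
  22 |   3 | cddacbccbcacaddbbbabbcbcdddbb
  23 |  26 | cdddbb
  24 |   5 | dacbccbcacaddbbbabbcbcdddbb
  25 |  29 | dbb
  26 |  17 | dbbbabbcbcdddbb
  27 |   2 | dcddacbccbcacaddbbbabbcbcdddbb
  28 |   4 | ddacbccbcacaddbbbabbcbcdddbb
  29 |  28 | ddbb
  30 |  16 | ddbbbabbcbcdddbb
  31 |  27 | dddbb

[21, 13, 6, 15, 31, 20, 30, 19, 18, 22, 11, 23, 8, 25, 1, 12, 14, 10, 7, 24, 0, 9, 3, 26, 5, 29, 17, 2, 4, 28, 16, 27]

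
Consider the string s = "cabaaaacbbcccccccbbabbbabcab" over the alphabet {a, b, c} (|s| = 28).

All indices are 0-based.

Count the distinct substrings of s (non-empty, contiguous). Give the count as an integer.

sorted suffixes:
  #0 SA[0]=3  'aaaacbbcccccccbbabbbabcab'
  #1 SA[1]=4  'aaacbbcccccccbbabbbabcab'
  #2 SA[2]=5  'aacbbcccccccbbabbbabcab'
  #3 SA[3]=26  'ab'
  #4 SA[4]=1  'abaaaacbbcccccccbbabbbabcab'
  #5 SA[5]=19  'abbbabcab'
  #6 SA[6]=23  'abcab'
  #7 SA[7]=6  'acbbcccccccbbabbbabcab'
  #8 SA[8]=27  'b'
  #9 SA[9]=2  'baaaacbbcccccccbbabbbabcab'
  #10 SA[10]=18  'babbbabcab'
  #11 SA[11]=22  'babcab'
  #12 SA[12]=17  'bbabbbabcab'
  #13 SA[13]=21  'bbabcab'
  #14 SA[14]=20  'bbbabcab'
  #15 SA[15]=8  'bbcccccccbbabbbabcab'
  #16 SA[16]=24  'bcab'
  #17 SA[17]=9  'bcccccccbbabbbabcab'
  #18 SA[18]=25  'cab'
  #19 SA[19]=0  'cabaaaacbbcccccccbbabbbabcab'
  #20 SA[20]=16  'cbbabbbabcab'
  #21 SA[21]=7  'cbbcccccccbbabbbabcab'
  #22 SA[22]=15  'ccbbabbbabcab'
  #23 SA[23]=14  'cccbbabbbabcab'
  #24 SA[24]=13  'ccccbbabbbabcab'
  #25 SA[25]=12  'cccccbbabbbabcab'
  #26 SA[26]=11  'ccccccbbabbbabcab'
  #27 SA[27]=10  'cccccccbbabbbabcab'

SA = [3, 4, 5, 26, 1, 19, 23, 6, 27, 2, 18, 22, 17, 21, 20, 8, 24, 9, 25, 0, 16, 7, 15, 14, 13, 12, 11, 10]
i: (SA[i-1],SA[i]) lcp shared
  1: (3,4) 3 'aaa'
  2: (4,5) 2 'aa'
  3: (5,26) 1 'a'
  4: (26,1) 2 'ab'
  5: (1,19) 2 'ab'
  6: (19,23) 2 'ab'
  7: (23,6) 1 'a'
  8: (6,27) 0 ''
  9: (27,2) 1 'b'
  10: (2,18) 2 'ba'
  11: (18,22) 3 'bab'
  12: (22,17) 1 'b'
  13: (17,21) 4 'bbab'
  14: (21,20) 2 'bb'
  15: (20,8) 2 'bb'
  16: (8,24) 1 'b'
  17: (24,9) 2 'bc'
  18: (9,25) 0 ''
  19: (25,0) 3 'cab'
  20: (0,16) 1 'c'
  21: (16,7) 3 'cbb'
  22: (7,15) 1 'c'
  23: (15,14) 2 'cc'
  24: (14,13) 3 'ccc'
  25: (13,12) 4 'cccc'
  26: (12,11) 5 'ccccc'
  27: (11,10) 6 'cccccc'

n(n+1)/2 = 28·29/2 = 406
Σ LCP = 0 + 3 + 2 + 1 + 2 + 2 + 2 + 1 + 0 + 1 + 2 + 3 + 1 + 4 + 2 + 2 + 1 + 2 + 0 + 3 + 1 + 3 + 1 + 2 + 3 + 4 + 5 + 6 = 59
distinct = 406 − 59 = 347

347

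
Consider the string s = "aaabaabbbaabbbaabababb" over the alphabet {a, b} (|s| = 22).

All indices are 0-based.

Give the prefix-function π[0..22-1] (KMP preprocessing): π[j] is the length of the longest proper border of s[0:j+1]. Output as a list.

π[0] = 0
j=1 s[j]='a': π[1]=1 (border 'a')
j=2 s[j]='a': π[2]=2 (border 'aa')
j=3 s[j]='b': k: 2→1→0; π[3]=0 (border '')
j=4 s[j]='a': π[4]=1 (border 'a')
j=5 s[j]='a': π[5]=2 (border 'aa')
j=6 s[j]='b': k: 2→1→0; π[6]=0 (border '')
j=7 s[j]='b': π[7]=0 (border '')
j=8 s[j]='b': π[8]=0 (border '')
j=9 s[j]='a': π[9]=1 (border 'a')
j=10 s[j]='a': π[10]=2 (border 'aa')
j=11 s[j]='b': k: 2→1→0; π[11]=0 (border '')
j=12 s[j]='b': π[12]=0 (border '')
j=13 s[j]='b': π[13]=0 (border '')
j=14 s[j]='a': π[14]=1 (border 'a')
j=15 s[j]='a': π[15]=2 (border 'aa')
j=16 s[j]='b': k: 2→1→0; π[16]=0 (border '')
j=17 s[j]='a': π[17]=1 (border 'a')
j=18 s[j]='b': k: 1→0; π[18]=0 (border '')
j=19 s[j]='a': π[19]=1 (border 'a')
j=20 s[j]='b': k: 1→0; π[20]=0 (border '')
j=21 s[j]='b': π[21]=0 (border '')

[0, 1, 2, 0, 1, 2, 0, 0, 0, 1, 2, 0, 0, 0, 1, 2, 0, 1, 0, 1, 0, 0]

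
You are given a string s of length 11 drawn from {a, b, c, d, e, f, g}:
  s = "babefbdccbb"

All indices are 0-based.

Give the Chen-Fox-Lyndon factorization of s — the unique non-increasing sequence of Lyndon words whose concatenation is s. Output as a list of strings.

["b", "abefbdccbb"]

emit factor 1: 'b' (i=0, period=1)
emit factor 2: 'abefbdccbb' (i=1, period=10)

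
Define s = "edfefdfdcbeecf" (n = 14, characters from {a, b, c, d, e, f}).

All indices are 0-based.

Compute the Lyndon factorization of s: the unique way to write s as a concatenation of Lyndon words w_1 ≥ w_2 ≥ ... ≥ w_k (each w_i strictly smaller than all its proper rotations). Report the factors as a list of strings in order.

["e", "dfef", "df", "d", "c", "beecf"]

emit factor 1: 'e' (i=0, period=1)
emit factor 2: 'dfef' (i=1, period=4)
emit factor 3: 'df' (i=5, period=2)
emit factor 4: 'd' (i=7, period=1)
emit factor 5: 'c' (i=8, period=1)
emit factor 6: 'beecf' (i=9, period=5)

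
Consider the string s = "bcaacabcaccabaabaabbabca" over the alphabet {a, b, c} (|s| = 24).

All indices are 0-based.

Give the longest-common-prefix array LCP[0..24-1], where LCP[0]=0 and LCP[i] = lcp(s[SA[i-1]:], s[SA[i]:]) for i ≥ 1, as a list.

[0, 1, 3, 2, 1, 5, 2, 2, 4, 1, 2, 0, 4, 2, 1, 1, 3, 3, 0, 2, 2, 3, 2, 1]

sorted suffixes:
  #0 SA[0]=23  'a'
  #1 SA[1]=13  'aabaabbabca'
  #2 SA[2]=16  'aabbabca'
  #3 SA[3]=2  'aacabcaccabaabaabbabca'
  #4 SA[4]=11  'abaabaabbabca'
  #5 SA[5]=14  'abaabbabca'
  #6 SA[6]=17  'abbabca'
  #7 SA[7]=20  'abca'
  #8 SA[8]=5  'abcaccabaabaabbabca'
  #9 SA[9]=3  'acabcaccabaabaabbabca'
  #10 SA[10]=8  'accabaabaabbabca'
  #11 SA[11]=12  'baabaabbabca'
  #12 SA[12]=15  'baabbabca'
  #13 SA[13]=19  'babca'
  #14 SA[14]=18  'bbabca'
  #15 SA[15]=21  'bca'
  #16 SA[16]=0  'bcaacabcaccabaabaabbabca'
  #17 SA[17]=6  'bcaccabaabaabbabca'
  #18 SA[18]=22  'ca'
  #19 SA[19]=1  'caacabcaccabaabaabbabca'
  #20 SA[20]=10  'cabaabaabbabca'
  #21 SA[21]=4  'cabcaccabaabaabbabca'
  #22 SA[22]=7  'caccabaabaabbabca'
  #23 SA[23]=9  'ccabaabaabbabca'

SA = [23, 13, 16, 2, 11, 14, 17, 20, 5, 3, 8, 12, 15, 19, 18, 21, 0, 6, 22, 1, 10, 4, 7, 9]
[i] adj suffixes → lcp
  [1] 23/13 → 1 ('a')
  [2] 13/16 → 3 ('aab')
  [3] 16/2 → 2 ('aa')
  [4] 2/11 → 1 ('a')
  [5] 11/14 → 5 ('abaab')
  [6] 14/17 → 2 ('ab')
  [7] 17/20 → 2 ('ab')
  [8] 20/5 → 4 ('abca')
  [9] 5/3 → 1 ('a')
  [10] 3/8 → 2 ('ac')
  [11] 8/12 → 0 ('')
  [12] 12/15 → 4 ('baab')
  [13] 15/19 → 2 ('ba')
  [14] 19/18 → 1 ('b')
  [15] 18/21 → 1 ('b')
  [16] 21/0 → 3 ('bca')
  [17] 0/6 → 3 ('bca')
  [18] 6/22 → 0 ('')
  [19] 22/1 → 2 ('ca')
  [20] 1/10 → 2 ('ca')
  [21] 10/4 → 3 ('cab')
  [22] 4/7 → 2 ('ca')
  [23] 7/9 → 1 ('c')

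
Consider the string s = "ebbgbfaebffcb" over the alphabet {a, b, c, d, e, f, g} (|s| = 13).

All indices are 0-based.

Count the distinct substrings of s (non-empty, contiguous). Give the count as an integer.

82

sorted suffixes:
  #0 SA[0]=6  'aebffcb'
  #1 SA[1]=12  'b'
  #2 SA[2]=1  'bbgbfaebffcb'
  #3 SA[3]=4  'bfaebffcb'
  #4 SA[4]=8  'bffcb'
  #5 SA[5]=2  'bgbfaebffcb'
  #6 SA[6]=11  'cb'
  #7 SA[7]=0  'ebbgbfaebffcb'
  #8 SA[8]=7  'ebffcb'
  #9 SA[9]=5  'faebffcb'
  #10 SA[10]=10  'fcb'
  #11 SA[11]=9  'ffcb'
  #12 SA[12]=3  'gbfaebffcb'

SA = [6, 12, 1, 4, 8, 2, 11, 0, 7, 5, 10, 9, 3]
rank  pair      lcp
   1  s[6:],s[12:]  0  ''
   2  s[12:],s[1:]  1  'b'
   3  s[1:],s[4:]  1  'b'
   4  s[4:],s[8:]  2  'bf'
   5  s[8:],s[2:]  1  'b'
   6  s[2:],s[11:]  0  ''
   7  s[11:],s[0:]  0  ''
   8  s[0:],s[7:]  2  'eb'
   9  s[7:],s[5:]  0  ''
  10  s[5:],s[10:]  1  'f'
  11  s[10:],s[9:]  1  'f'
  12  s[9:],s[3:]  0  ''

n(n+1)/2 = 13·14/2 = 91
Σ LCP = 0 + 0 + 1 + 1 + 2 + 1 + 0 + 0 + 2 + 0 + 1 + 1 + 0 = 9
distinct = 91 − 9 = 82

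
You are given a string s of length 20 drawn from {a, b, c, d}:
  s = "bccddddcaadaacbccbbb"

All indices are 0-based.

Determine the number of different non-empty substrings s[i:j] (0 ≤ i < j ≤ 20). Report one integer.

rank→(start, suffix):
  0 → (11, 'aacbccbbb')
  1 → (8, 'aadaacbccbbb')
  2 → (12, 'acbccbbb')
  3 → (9, 'adaacbccbbb')
  4 → (19, 'b')
  5 → (18, 'bb')
  6 → (17, 'bbb')
  7 → (14, 'bccbbb')
  8 → (0, 'bccddddcaadaacbccbbb')
  9 → (7, 'caadaacbccbbb')
  10 → (16, 'cbbb')
  11 → (13, 'cbccbbb')
  12 → (15, 'ccbbb')
  13 → (1, 'ccddddcaadaacbccbbb')
  14 → (2, 'cddddcaadaacbccbbb')
  15 → (10, 'daacbccbbb')
  16 → (6, 'dcaadaacbccbbb')
  17 → (5, 'ddcaadaacbccbbb')
  18 → (4, 'dddcaadaacbccbbb')
  19 → (3, 'ddddcaadaacbccbbb')

SA = [11, 8, 12, 9, 19, 18, 17, 14, 0, 7, 16, 13, 15, 1, 2, 10, 6, 5, 4, 3]
rank  pair      lcp
   1  s[11:],s[8:]  2  'aa'
   2  s[8:],s[12:]  1  'a'
   3  s[12:],s[9:]  1  'a'
   4  s[9:],s[19:]  0  ''
   5  s[19:],s[18:]  1  'b'
   6  s[18:],s[17:]  2  'bb'
   7  s[17:],s[14:]  1  'b'
   8  s[14:],s[0:]  3  'bcc'
   9  s[0:],s[7:]  0  ''
  10  s[7:],s[16:]  1  'c'
  11  s[16:],s[13:]  2  'cb'
  12  s[13:],s[15:]  1  'c'
  13  s[15:],s[1:]  2  'cc'
  14  s[1:],s[2:]  1  'c'
  15  s[2:],s[10:]  0  ''
  16  s[10:],s[6:]  1  'd'
  17  s[6:],s[5:]  1  'd'
  18  s[5:],s[4:]  2  'dd'
  19  s[4:],s[3:]  3  'ddd'

n(n+1)/2 = 20·21/2 = 210
Σ LCP = 0 + 2 + 1 + 1 + 0 + 1 + 2 + 1 + 3 + 0 + 1 + 2 + 1 + 2 + 1 + 0 + 1 + 1 + 2 + 3 = 25
distinct = 210 − 25 = 185

185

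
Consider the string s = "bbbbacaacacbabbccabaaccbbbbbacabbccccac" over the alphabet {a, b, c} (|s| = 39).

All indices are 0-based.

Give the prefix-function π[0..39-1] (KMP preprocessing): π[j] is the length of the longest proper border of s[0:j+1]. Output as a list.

[0, 1, 2, 3, 0, 0, 0, 0, 0, 0, 0, 1, 0, 1, 2, 0, 0, 0, 1, 0, 0, 0, 0, 1, 2, 3, 4, 4, 5, 6, 7, 1, 2, 0, 0, 0, 0, 0, 0]

π[0] = 0
j=1 s[j]='b': π[1]=1 (border 'b')
j=2 s[j]='b': π[2]=2 (border 'bb')
j=3 s[j]='b': π[3]=3 (border 'bbb')
j=4 s[j]='a': k: 3→2→1→0; π[4]=0 (border '')
j=5 s[j]='c': π[5]=0 (border '')
j=6 s[j]='a': π[6]=0 (border '')
j=7 s[j]='a': π[7]=0 (border '')
j=8 s[j]='c': π[8]=0 (border '')
j=9 s[j]='a': π[9]=0 (border '')
j=10 s[j]='c': π[10]=0 (border '')
j=11 s[j]='b': π[11]=1 (border 'b')
j=12 s[j]='a': k: 1→0; π[12]=0 (border '')
j=13 s[j]='b': π[13]=1 (border 'b')
j=14 s[j]='b': π[14]=2 (border 'bb')
j=15 s[j]='c': k: 2→1→0; π[15]=0 (border '')
j=16 s[j]='c': π[16]=0 (border '')
j=17 s[j]='a': π[17]=0 (border '')
j=18 s[j]='b': π[18]=1 (border 'b')
j=19 s[j]='a': k: 1→0; π[19]=0 (border '')
j=20 s[j]='a': π[20]=0 (border '')
j=21 s[j]='c': π[21]=0 (border '')
j=22 s[j]='c': π[22]=0 (border '')
j=23 s[j]='b': π[23]=1 (border 'b')
j=24 s[j]='b': π[24]=2 (border 'bb')
j=25 s[j]='b': π[25]=3 (border 'bbb')
j=26 s[j]='b': π[26]=4 (border 'bbbb')
j=27 s[j]='b': k: 4→3; π[27]=4 (border 'bbbb')
j=28 s[j]='a': π[28]=5 (border 'bbbba')
j=29 s[j]='c': π[29]=6 (border 'bbbbac')
j=30 s[j]='a': π[30]=7 (border 'bbbbaca')
j=31 s[j]='b': k: 7→0; π[31]=1 (border 'b')
j=32 s[j]='b': π[32]=2 (border 'bb')
j=33 s[j]='c': k: 2→1→0; π[33]=0 (border '')
j=34 s[j]='c': π[34]=0 (border '')
j=35 s[j]='c': π[35]=0 (border '')
j=36 s[j]='c': π[36]=0 (border '')
j=37 s[j]='a': π[37]=0 (border '')
j=38 s[j]='c': π[38]=0 (border '')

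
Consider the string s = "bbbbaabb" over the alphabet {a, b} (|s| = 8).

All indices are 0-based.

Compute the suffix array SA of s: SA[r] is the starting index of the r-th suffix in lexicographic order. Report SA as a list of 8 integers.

rank→(start, suffix):
  0 → (4, 'aabb')
  1 → (5, 'abb')
  2 → (7, 'b')
  3 → (3, 'baabb')
  4 → (6, 'bb')
  5 → (2, 'bbaabb')
  6 → (1, 'bbbaabb')
  7 → (0, 'bbbbaabb')

[4, 5, 7, 3, 6, 2, 1, 0]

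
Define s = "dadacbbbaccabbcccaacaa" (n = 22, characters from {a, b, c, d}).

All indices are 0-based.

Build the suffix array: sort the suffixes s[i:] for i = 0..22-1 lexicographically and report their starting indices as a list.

rank | idx | suffix
   0 |  21 | a
   1 |  20 | aa
   2 |  17 | aacaa
   3 |  11 | abbcccaacaa
   4 |  18 | acaa
   5 |   3 | acbbbaccabbcccaacaa
   6 |   8 | accabbcccaacaa
   7 |   1 | adacbbbaccabbcccaacaa
   8 |   7 | baccabbcccaacaa
   9 |   6 | bbaccabbcccaacaa
  10 |   5 | bbbaccabbcccaacaa
  11 |  12 | bbcccaacaa
  12 |  13 | bcccaacaa
  13 |  19 | caa
  14 |  16 | caacaa
  15 |  10 | cabbcccaacaa
  16 |   4 | cbbbaccabbcccaacaa
  17 |  15 | ccaacaa
  18 |   9 | ccabbcccaacaa
  19 |  14 | cccaacaa
  20 |   2 | dacbbbaccabbcccaacaa
  21 |   0 | dadacbbbaccabbcccaacaa

[21, 20, 17, 11, 18, 3, 8, 1, 7, 6, 5, 12, 13, 19, 16, 10, 4, 15, 9, 14, 2, 0]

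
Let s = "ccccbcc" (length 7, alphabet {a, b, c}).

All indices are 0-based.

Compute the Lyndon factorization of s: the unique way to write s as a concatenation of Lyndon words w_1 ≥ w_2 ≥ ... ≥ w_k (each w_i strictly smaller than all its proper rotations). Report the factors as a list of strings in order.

emit factor 1: 'c' (i=0, period=1)
emit factor 2: 'c' (i=1, period=1)
emit factor 3: 'c' (i=2, period=1)
emit factor 4: 'c' (i=3, period=1)
emit factor 5: 'bcc' (i=4, period=3)

["c", "c", "c", "c", "bcc"]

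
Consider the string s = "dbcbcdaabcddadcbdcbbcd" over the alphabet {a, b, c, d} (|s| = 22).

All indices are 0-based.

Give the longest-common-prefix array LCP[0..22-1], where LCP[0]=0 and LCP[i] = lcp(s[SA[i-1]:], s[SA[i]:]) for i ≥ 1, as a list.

rank→(start, suffix):
  0 → (6, 'aabcddadcbdcbbcd')
  1 → (7, 'abcddadcbdcbbcd')
  2 → (12, 'adcbdcbbcd')
  3 → (18, 'bbcd')
  4 → (1, 'bcbcdaabcddadcbdcbbcd')
  5 → (19, 'bcd')
  6 → (3, 'bcdaabcddadcbdcbbcd')
  7 → (8, 'bcddadcbdcbbcd')
  8 → (15, 'bdcbbcd')
  9 → (17, 'cbbcd')
  10 → (2, 'cbcdaabcddadcbdcbbcd')
  11 → (14, 'cbdcbbcd')
  12 → (20, 'cd')
  13 → (4, 'cdaabcddadcbdcbbcd')
  14 → (9, 'cddadcbdcbbcd')
  15 → (21, 'd')
  16 → (5, 'daabcddadcbdcbbcd')
  17 → (11, 'dadcbdcbbcd')
  18 → (0, 'dbcbcdaabcddadcbdcbbcd')
  19 → (16, 'dcbbcd')
  20 → (13, 'dcbdcbbcd')
  21 → (10, 'ddadcbdcbbcd')

SA = [6, 7, 12, 18, 1, 19, 3, 8, 15, 17, 2, 14, 20, 4, 9, 21, 5, 11, 0, 16, 13, 10]
i: (SA[i-1],SA[i]) lcp shared
  1: (6,7) 1 'a'
  2: (7,12) 1 'a'
  3: (12,18) 0 ''
  4: (18,1) 1 'b'
  5: (1,19) 2 'bc'
  6: (19,3) 3 'bcd'
  7: (3,8) 3 'bcd'
  8: (8,15) 1 'b'
  9: (15,17) 0 ''
  10: (17,2) 2 'cb'
  11: (2,14) 2 'cb'
  12: (14,20) 1 'c'
  13: (20,4) 2 'cd'
  14: (4,9) 2 'cd'
  15: (9,21) 0 ''
  16: (21,5) 1 'd'
  17: (5,11) 2 'da'
  18: (11,0) 1 'd'
  19: (0,16) 1 'd'
  20: (16,13) 3 'dcb'
  21: (13,10) 1 'd'

[0, 1, 1, 0, 1, 2, 3, 3, 1, 0, 2, 2, 1, 2, 2, 0, 1, 2, 1, 1, 3, 1]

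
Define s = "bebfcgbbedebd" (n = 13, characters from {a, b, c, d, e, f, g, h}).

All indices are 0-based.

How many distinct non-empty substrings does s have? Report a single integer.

sorted suffixes:
  #0 SA[0]=6  'bbedebd'
  #1 SA[1]=11  'bd'
  #2 SA[2]=0  'bebfcgbbedebd'
  #3 SA[3]=7  'bedebd'
  #4 SA[4]=2  'bfcgbbedebd'
  #5 SA[5]=4  'cgbbedebd'
  #6 SA[6]=12  'd'
  #7 SA[7]=9  'debd'
  #8 SA[8]=10  'ebd'
  #9 SA[9]=1  'ebfcgbbedebd'
  #10 SA[10]=8  'edebd'
  #11 SA[11]=3  'fcgbbedebd'
  #12 SA[12]=5  'gbbedebd'

SA = [6, 11, 0, 7, 2, 4, 12, 9, 10, 1, 8, 3, 5]
rank  pair      lcp
   1  s[6:],s[11:]  1  'b'
   2  s[11:],s[0:]  1  'b'
   3  s[0:],s[7:]  2  'be'
   4  s[7:],s[2:]  1  'b'
   5  s[2:],s[4:]  0  ''
   6  s[4:],s[12:]  0  ''
   7  s[12:],s[9:]  1  'd'
   8  s[9:],s[10:]  0  ''
   9  s[10:],s[1:]  2  'eb'
  10  s[1:],s[8:]  1  'e'
  11  s[8:],s[3:]  0  ''
  12  s[3:],s[5:]  0  ''

n(n+1)/2 = 13·14/2 = 91
Σ LCP = 0 + 1 + 1 + 2 + 1 + 0 + 0 + 1 + 0 + 2 + 1 + 0 + 0 = 9
distinct = 91 − 9 = 82

82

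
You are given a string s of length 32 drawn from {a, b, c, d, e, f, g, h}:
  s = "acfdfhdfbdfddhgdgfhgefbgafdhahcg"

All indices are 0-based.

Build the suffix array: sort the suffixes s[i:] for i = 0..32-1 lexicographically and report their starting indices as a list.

[0, 24, 28, 8, 22, 1, 30, 11, 6, 9, 3, 15, 26, 12, 20, 7, 21, 10, 2, 25, 4, 17, 31, 23, 14, 19, 16, 27, 29, 5, 13, 18]

rank→(start, suffix):
  0 → (0, 'acfdfhdfbdfddhgdgfhgefbgafdhahcg')
  1 → (24, 'afdhahcg')
  2 → (28, 'ahcg')
  3 → (8, 'bdfddhgdgfhgefbgafdhahcg')
  4 → (22, 'bgafdhahcg')
  5 → (1, 'cfdfhdfbdfddhgdgfhgefbgafdhahcg')
  6 → (30, 'cg')
  7 → (11, 'ddhgdgfhgefbgafdhahcg')
  8 → (6, 'dfbdfddhgdgfhgefbgafdhahcg')
  9 → (9, 'dfddhgdgfhgefbgafdhahcg')
  10 → (3, 'dfhdfbdfddhgdgfhgefbgafdhahcg')
  11 → (15, 'dgfhgefbgafdhahcg')
  12 → (26, 'dhahcg')
  13 → (12, 'dhgdgfhgefbgafdhahcg')
  14 → (20, 'efbgafdhahcg')
  15 → (7, 'fbdfddhgdgfhgefbgafdhahcg')
  16 → (21, 'fbgafdhahcg')
  17 → (10, 'fddhgdgfhgefbgafdhahcg')
  18 → (2, 'fdfhdfbdfddhgdgfhgefbgafdhahcg')
  19 → (25, 'fdhahcg')
  20 → (4, 'fhdfbdfddhgdgfhgefbgafdhahcg')
  21 → (17, 'fhgefbgafdhahcg')
  22 → (31, 'g')
  23 → (23, 'gafdhahcg')
  24 → (14, 'gdgfhgefbgafdhahcg')
  25 → (19, 'gefbgafdhahcg')
  26 → (16, 'gfhgefbgafdhahcg')
  27 → (27, 'hahcg')
  28 → (29, 'hcg')
  29 → (5, 'hdfbdfddhgdgfhgefbgafdhahcg')
  30 → (13, 'hgdgfhgefbgafdhahcg')
  31 → (18, 'hgefbgafdhahcg')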